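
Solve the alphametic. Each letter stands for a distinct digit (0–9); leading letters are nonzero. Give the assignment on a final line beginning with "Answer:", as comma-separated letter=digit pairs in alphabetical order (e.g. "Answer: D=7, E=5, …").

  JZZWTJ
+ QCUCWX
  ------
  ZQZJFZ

Step 1. [col 1: J + X ≡ Z (mod 10)] no forcing yet in column 1 (carry-in 0); Z=8 is free and consistent — try it. So Z=8.
Step 2. [col 1: J + X ≡ Z (mod 10)] X=3 is one option consistent with column 1 (J + X ≡ Z (mod 10), carry-in 0) — take it. So X=3.
Step 3. [col 1: J + X ≡ Z (mod 10)] from column 1 (X=3, Z=8, carry-in 0, digits 3,8 already taken and all letters distinct): J must equal 5. So J=5.
Step 4. [col 2: T + W ≡ F (mod 10)] F=7 is one option consistent with column 2 (T + W ≡ F (mod 10), carry-in 0) — take it, so F=7.
Step 5. [col 2: T + W ≡ F (mod 10)] column 2 (T + W ≡ F (mod 10), carry-in 0) doesn't pin T yet; pick T=6 and continue, so T=6.
Step 6. [col 2: T + W ≡ F (mod 10)] in column 2 we have T+W≡F with carry-in 0; given T=6, F=7 and digits 3,5,6,7,8 already taken and all letters distinct, that pins W to 1 ⇒ W=1.
Step 7. [col 3: W + C ≡ J (mod 10)] column 3: given W=1, J=5, carry-in 0, and digits 1,3,5,6,7,8 already taken and all letters distinct, W+C≡J (mod 10) forces C=4. So C=4.
Step 8. [col 4: Z + U ≡ Z (mod 10)] in column 4 we have Z+U≡Z with carry-in 0; given Z=8 and digits 1,3,4,5,6,7,8 already taken and all letters distinct, that pins U to 0, so U=0.
Step 9. [col 5: Z + C ≡ Q (mod 10)] column 5 reads Z+C+carry(0)=Q with Z=8, C=4; with digits 0,1,3,4,5,6,7,8 already taken and all letters distinct, the only value for Q is 2, so Q=2.

Answer: C=4, F=7, J=5, Q=2, T=6, U=0, W=1, X=3, Z=8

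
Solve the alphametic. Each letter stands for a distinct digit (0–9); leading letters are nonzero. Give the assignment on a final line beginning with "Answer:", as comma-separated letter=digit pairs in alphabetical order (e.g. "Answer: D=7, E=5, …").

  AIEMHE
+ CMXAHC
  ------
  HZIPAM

Step 1. [col 1: E + C ≡ M (mod 10)] no forcing yet in column 1 (carry-in 0); C=3 is free and consistent — try it, so C=3.
Step 2. [col 1: E + C ≡ M (mod 10)] several values work for E in column 1 (E + C ≡ M (mod 10), carry-in 0); try E=9. So E=9.
Step 3. [col 1: E + C ≡ M (mod 10)] in column 1 we have E+C≡M with carry-in 0; given E=9, C=3 and digits 3,9 already taken and all letters distinct, that pins M to 2 ⇒ M=2.
Step 4. [col 2: H + H ≡ A (mod 10)] column 2 (H + H ≡ A (mod 10), carry-in 1) doesn't pin A yet; pick A=1 and continue ⇒ A=1.
Step 5. [col 2: H + H ≡ A (mod 10)] column 2 (H + H ≡ A (mod 10), carry-in 1) doesn't pin H yet; pick H=5 and continue, so H=5.
Step 6. [col 3: M + A ≡ P (mod 10)] column 3: given M=2, A=1, carry-in 1, and digits 1,2,3,5,9 already taken and all letters distinct, M+A≡P (mod 10) forces P=4, so P=4.
Step 7. [col 4: E + X ≡ I (mod 10)] several values work for I in column 4 (E + X ≡ I (mod 10), carry-in 0); try I=7, so I=7.
Step 8. [col 4: E + X ≡ I (mod 10)] column 4 reads E+X+carry(0)=I with E=9, I=7; with digits 1,2,3,4,5,7,9 already taken and all letters distinct, the only value for X is 8, so X=8.
Step 9. [col 5: I + M ≡ Z (mod 10)] column 5: given I=7, M=2, carry-in 1, and digits 1,2,3,4,5,7,8,9 already taken and all letters distinct, I+M≡Z (mod 10) forces Z=0 ⇒ Z=0.

Answer: A=1, C=3, E=9, H=5, I=7, M=2, P=4, X=8, Z=0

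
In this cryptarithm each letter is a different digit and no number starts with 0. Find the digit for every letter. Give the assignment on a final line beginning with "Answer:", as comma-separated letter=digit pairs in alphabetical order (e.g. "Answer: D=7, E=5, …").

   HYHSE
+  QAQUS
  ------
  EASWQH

Step 1. [col 1: E + S ≡ H (mod 10)] no forcing yet in column 1 (carry-in 0); E=1 is free and consistent — try it, so E=1.
Step 2. [col 1: E + S ≡ H (mod 10)] several values work for S in column 1 (E + S ≡ H (mod 10), carry-in 0); try S=7, so S=7.
Step 3. [col 1: E + S ≡ H (mod 10)] column 1 reads E+S+carry(0)=H with E=1, S=7; with digits 1,7 already taken and all letters distinct, the only value for H is 8 ⇒ H=8.
Step 4. [col 2: S + U ≡ Q (mod 10)] no forcing yet in column 2 (carry-in 0); U=9 is free and consistent — try it, so U=9.
Step 5. [col 2: S + U ≡ Q (mod 10)] in column 2 we have S+U≡Q with carry-in 0; given S=7, U=9 and digits 1,7,8,9 already taken and all letters distinct, that pins Q to 6. So Q=6.
Step 6. [col 3: H + Q ≡ W (mod 10)] column 3 reads H+Q+carry(1)=W with H=8, Q=6; with digits 1,6,7,8,9 already taken and all letters distinct, the only value for W is 5, so W=5.
Step 7. [col 4: Y + A ≡ S (mod 10)] column 4 (Y + A ≡ S (mod 10), carry-in 1) doesn't pin A yet; pick A=4 and continue, so A=4.
Step 8. [col 4: Y + A ≡ S (mod 10)] in column 4 we have Y+A≡S with carry-in 1; given A=4, S=7 and digits 1,4,5,6,7,8,9 already taken and all letters distinct, that pins Y to 2, so Y=2.

Answer: A=4, E=1, H=8, Q=6, S=7, U=9, W=5, Y=2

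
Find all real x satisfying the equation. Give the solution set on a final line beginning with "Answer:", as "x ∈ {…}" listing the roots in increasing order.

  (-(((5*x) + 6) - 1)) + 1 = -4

Step 1. [(-(((5*x) + 6) - 1)) + 1 = -4] peel the +1: subtract 1 from each side. So sub: -(((5*x) + 6) - 1) = -5.
Step 2. [-(((5*x) + 6) - 1) = -5] LHS negated; negate both sides ⇒ neg: ((5*x) + 6) - 1 = 5.
Step 3. [((5*x) + 6) - 1 = 5] the outer -1 inverts by adding 1. So sub: (5*x) + 6 = 6.
Step 4. [(5*x) + 6 = 6] the outer +6 inverts by subtracting 6, so sub: 5*x = 0.
Step 5. [5*x = 0] 5·(inner) — divide through by 5, so div: x = 0.

Answer: x ∈ {0}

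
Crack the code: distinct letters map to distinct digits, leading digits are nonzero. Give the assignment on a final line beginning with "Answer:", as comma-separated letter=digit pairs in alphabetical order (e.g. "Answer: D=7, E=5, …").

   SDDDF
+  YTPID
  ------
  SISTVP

Step 1. [col 1: F + D ≡ P (mod 10)] several values work for P in column 1 (F + D ≡ P (mod 10), carry-in 0); try P=3, so P=3.
Step 2. [col 1: F + D ≡ P (mod 10)] column 1 (F + D ≡ P (mod 10), carry-in 0) doesn't pin F yet; pick F=9 and continue, so F=9.
Step 3. [col 1: F + D ≡ P (mod 10)] column 1 reads F+D+carry(0)=P with F=9, P=3; with digits 3,9 already taken and all letters distinct, the only value for D is 4, so D=4.
Step 4. [col 2: D + I ≡ V (mod 10)] column 2 (D + I ≡ V (mod 10), carry-in 1) doesn't pin I yet; pick I=0 and continue. So I=0.
Step 5. [col 2: D + I ≡ V (mod 10)] from column 2 (D=4, I=0, carry-in 1, digits 0,3,4,9 already taken and all letters distinct): V must equal 5 ⇒ V=5.
Step 6. [col 3: D + P ≡ T (mod 10)] in column 3 we have D+P≡T with carry-in 0; given D=4, P=3 and digits 0,3,4,5,9 already taken and all letters distinct, that pins T to 7. So T=7.
Step 7. [col 4: D + T ≡ S (mod 10)] column 4: given D=4, T=7, carry-in 0, and digits 0,3,4,5,7,9 already taken and all letters distinct, D+T≡S (mod 10) forces S=1, so S=1.
Step 8. [col 5: S + Y ≡ I (mod 10)] from column 5 (S=1, I=0, carry-in 1, digits 0,1,3,4,5,7,9 already taken and all letters distinct): Y must equal 8. So Y=8.

Answer: D=4, F=9, I=0, P=3, S=1, T=7, V=5, Y=8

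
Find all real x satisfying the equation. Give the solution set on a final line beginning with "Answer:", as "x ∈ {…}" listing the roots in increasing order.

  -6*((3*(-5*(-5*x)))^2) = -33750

Step 1. [-6*((3*(-5*(-5*x)))^2) = -33750] leading coefficient -6: divide by -6, so div: (3*(-5*(-5*x)))^2 = 5625.
Step 2. [(3*(-5*(-5*x)))^2 = 5625] √ both sides: 5625 ≥ 0 gives two branches. So sqrt: 3*(-5*(-5*x)) = 75 or -75.
Step 3. [3*(-5*(-5*x)) = 75 or -75] 3 out front; divide by 3. So div: -5*(-5*x) = 25 or -25.
Step 4. [-5*(-5*x) = 25 or -25] divide by the outer -5, so div: -5*x = -5 or 5.
Step 5. [-5*x = -5 or 5] LHS = -5·(…); ÷-5 both sides ⇒ div: x = 1 or -1.

Answer: x ∈ {-1, 1}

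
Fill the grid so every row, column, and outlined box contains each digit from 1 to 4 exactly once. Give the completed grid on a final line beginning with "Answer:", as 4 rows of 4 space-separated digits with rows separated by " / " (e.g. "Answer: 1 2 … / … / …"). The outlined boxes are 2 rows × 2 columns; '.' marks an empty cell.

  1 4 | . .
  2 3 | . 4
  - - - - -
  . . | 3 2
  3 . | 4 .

Step 1. [r4c4∈{1}] nothing but 1 survives at r4c4, so r4c4=1.
Step 2. [r3c1∈{4}] only 4 remains possible at r3c1, so r3c1=4.
Step 3. [r2c3∈{1}] r2c3 has the single candidate 1, so r2c3=1.
Step 4. [r4c2∈{2}] r4c2 has the single candidate 2 ⇒ r4c2=2.
Step 5. [r1c3∈{2}] r1c3 has the single candidate 2 ⇒ r1c3=2.
Step 6. [r1c4∈{3}] only 3 remains possible at r1c4, so r1c4=3.
Step 7. [r3c2∈{1}] r3c2's peers cover all but 1, so r3c2=1.

Answer: 1 4 2 3 / 2 3 1 4 / 4 1 3 2 / 3 2 4 1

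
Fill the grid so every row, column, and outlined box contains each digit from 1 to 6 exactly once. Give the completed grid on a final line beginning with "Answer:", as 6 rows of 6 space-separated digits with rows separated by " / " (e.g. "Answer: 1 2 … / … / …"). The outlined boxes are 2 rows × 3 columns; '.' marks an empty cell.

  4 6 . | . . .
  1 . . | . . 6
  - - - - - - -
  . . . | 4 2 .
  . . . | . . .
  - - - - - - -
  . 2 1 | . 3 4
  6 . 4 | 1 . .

Step 1. [r6c5∈{5}] only 5 remains possible at r6c5 ⇒ r6c5=5.
Step 2. [r4c2∈{1,3,4,5}] in row 4, 4 fits only at r4c2. So r4c2=4.
Step 3. [r4c1∈{2,3,5}] col 1 places 2 nowhere but r4c1, so r4c1=2.
Step 4. [r3c1∈{3,5}] r3c1 is the only open cell in col 1 admitting 3. So r3c1=3.
Step 5. [r4c5∈{1,6}] in col 5, 6 fits only at r4c5, so r4c5=6.
Step 6. [r4c3∈{5}] r4c3 has the single candidate 5, so r4c3=5.
Step 7. [r4c6∈{1,3}] in row 4, 1 fits only at r4c6 ⇒ r4c6=1.
Step 8. [r1c6∈{2,3,5}] across col 6, 3 lands solely at r1c6, so r1c6=3.
Step 9. [r1c3∈{2}] nothing but 2 survives at r1c3, so r1c3=2.
Step 10. [r2c2∈{3,5}] in col 2, 5 fits only at r2c2. So r2c2=5.
Step 11. [r2c5∈{4}] r2c5 is down to just 4, so r2c5=4.
Step 12. [r6c6∈{2}] r6c6's peers cover all but 2, so r6c6=2.
Step 13. [r2c4∈{2}] only 2 remains possible at r2c4 ⇒ r2c4=2.
Step 14. [r3c3∈{6}] r3c3's peers cover all but 6. So r3c3=6.
Step 15. [r4c4∈{3}] r4c4 is down to just 3. So r4c4=3.
Step 16. [r3c6∈{5}] r3c6 is down to just 5, so r3c6=5.
Step 17. [r1c5∈{1}] nothing but 1 survives at r1c5. So r1c5=1.
Step 18. [r6c2∈{3}] nothing but 3 survives at r6c2 ⇒ r6c2=3.
Step 19. [r1c4∈{5}] nothing but 5 survives at r1c4. So r1c4=5.
Step 20. [r5c4∈{6}] nothing but 6 survives at r5c4. So r5c4=6.
Step 21. [r5c1∈{5}] r5c1 has the single candidate 5, so r5c1=5.
Step 22. [r3c2∈{1}] r3c2 has the single candidate 1, so r3c2=1.
Step 23. [r2c3∈{3}] nothing but 3 survives at r2c3, so r2c3=3.

Answer: 4 6 2 5 1 3 / 1 5 3 2 4 6 / 3 1 6 4 2 5 / 2 4 5 3 6 1 / 5 2 1 6 3 4 / 6 3 4 1 5 2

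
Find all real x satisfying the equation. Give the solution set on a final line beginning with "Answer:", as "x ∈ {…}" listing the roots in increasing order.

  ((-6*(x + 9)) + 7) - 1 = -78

Step 1. [((-6*(x + 9)) + 7) - 1 = -78] -1 is outermost — add 1 both sides. So sub: (-6*(x + 9)) + 7 = -77.
Step 2. [(-6*(x + 9)) + 7 = -77] the outer +7 inverts by subtracting 7, so sub: -6*(x + 9) = -84.
Step 3. [-6*(x + 9) = -84] divide by the outer -6 ⇒ div: x + 9 = 14.
Step 4. [x + 9 = 14] the outer +9 inverts by subtracting 9. So sub: x = 5.

Answer: x ∈ {5}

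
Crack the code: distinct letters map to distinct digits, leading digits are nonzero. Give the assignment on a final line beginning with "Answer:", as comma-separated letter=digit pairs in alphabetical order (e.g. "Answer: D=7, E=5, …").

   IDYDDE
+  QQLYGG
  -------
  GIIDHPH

Step 1. [col 1: E + G ≡ H (mod 10)] column 1 (E + G ≡ H (mod 10), carry-in 0) doesn't pin G yet; pick G=1 and continue. So G=1.
Step 2. [col 1: E + G ≡ H (mod 10)] E=7 is one option consistent with column 1 (E + G ≡ H (mod 10), carry-in 0) — take it. So E=7.
Step 3. [col 1: E + G ≡ H (mod 10)] column 1 reads E+G+carry(0)=H with E=7, G=1; with digits 1,7 already taken and all letters distinct, the only value for H is 8. So H=8.
Step 4. [col 2: D + G ≡ P (mod 10)] no forcing yet in column 2 (carry-in 0); D=5 is free and consistent — try it ⇒ D=5.
Step 5. [col 2: D + G ≡ P (mod 10)] column 2 reads D+G+carry(0)=P with D=5, G=1; with digits 1,5,7,8 already taken and all letters distinct, the only value for P is 6, so P=6.
Step 6. [col 3: D + Y ≡ H (mod 10)] column 3 reads D+Y+carry(0)=H with D=5, H=8; with digits 1,5,6,7,8 already taken and all letters distinct, the only value for Y is 3, so Y=3.
Step 7. [col 4: Y + L ≡ D (mod 10)] column 4: given Y=3, D=5, carry-in 0, and digits 1,3,5,6,7,8 already taken and all letters distinct, Y+L≡D (mod 10) forces L=2, so L=2.
Step 8. [col 5: D + Q ≡ I (mod 10)] several values work for I in column 5 (D + Q ≡ I (mod 10), carry-in 0); try I=4, so I=4.
Step 9. [col 5: D + Q ≡ I (mod 10)] column 5: given D=5, I=4, carry-in 0, and digits 1,2,3,4,5,6,7,8 already taken and all letters distinct, D+Q≡I (mod 10) forces Q=9, so Q=9.

Answer: D=5, E=7, G=1, H=8, I=4, L=2, P=6, Q=9, Y=3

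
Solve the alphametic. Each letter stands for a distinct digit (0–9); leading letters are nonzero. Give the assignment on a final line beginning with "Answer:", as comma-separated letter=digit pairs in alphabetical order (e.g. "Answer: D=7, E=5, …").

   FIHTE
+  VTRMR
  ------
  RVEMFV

Step 1. [col 1: E + R ≡ V (mod 10)] several values work for E in column 1 (E + R ≡ V (mod 10), carry-in 0); try E=4. So E=4.
Step 2. [col 1: E + R ≡ V (mod 10)] column 1 (E + R ≡ V (mod 10), carry-in 0) doesn't pin V yet; pick V=5 and continue, so V=5.
Step 3. [col 1: E + R ≡ V (mod 10)] in column 1 we have E+R≡V with carry-in 0; given E=4, V=5 and digits 4,5 already taken and all letters distinct, that pins R to 1, so R=1.
Step 4. [col 2: T + M ≡ F (mod 10)] no forcing yet in column 2 (carry-in 0); M=3 is free and consistent — try it ⇒ M=3.
Step 5. [col 2: T + M ≡ F (mod 10)] column 2 (T + M ≡ F (mod 10), carry-in 0) doesn't pin F yet; pick F=9 and continue. So F=9.
Step 6. [col 2: T + M ≡ F (mod 10)] in column 2 we have T+M≡F with carry-in 0; given M=3, F=9 and digits 1,3,4,5,9 already taken and all letters distinct, that pins T to 6 ⇒ T=6.
Step 7. [col 3: H + R ≡ M (mod 10)] in column 3 we have H+R≡M with carry-in 0; given R=1, M=3 and digits 1,3,4,5,6,9 already taken and all letters distinct, that pins H to 2, so H=2.
Step 8. [col 4: I + T ≡ E (mod 10)] in column 4 we have I+T≡E with carry-in 0; given T=6, E=4 and digits 1,2,3,4,5,6,9 already taken and all letters distinct, that pins I to 8. So I=8.

Answer: E=4, F=9, H=2, I=8, M=3, R=1, T=6, V=5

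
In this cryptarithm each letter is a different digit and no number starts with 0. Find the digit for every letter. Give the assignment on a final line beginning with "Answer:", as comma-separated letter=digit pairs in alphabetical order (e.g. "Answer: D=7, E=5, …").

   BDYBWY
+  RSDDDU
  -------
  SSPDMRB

Step 1. [S] S is the leading digit of a 7-digit sum of two 6-digit numbers; the final carry is exactly 1. So S=1.
Step 2. [col 1: Y + U ≡ B (mod 10)] Y=9 is one option consistent with column 1 (Y + U ≡ B (mod 10), carry-in 0) — take it, so Y=9.
Step 3. [col 1: Y + U ≡ B (mod 10)] no forcing yet in column 1 (carry-in 0); B=4 is free and consistent — try it, so B=4.
Step 4. [col 1: Y + U ≡ B (mod 10)] column 1 reads Y+U+carry(0)=B with Y=9, B=4; with digits 1,4,9 already taken and all letters distinct, the only value for U is 5, so U=5.
Step 5. [col 2: W + D ≡ R (mod 10)] column 2 (W + D ≡ R (mod 10), carry-in 1) doesn't pin W yet; pick W=7 and continue, so W=7.
Step 6. [col 2: W + D ≡ R (mod 10)] no forcing yet in column 2 (carry-in 1); R=6 is free and consistent — try it. So R=6.
Step 7. [col 2: W + D ≡ R (mod 10)] from column 2 (W=7, R=6, carry-in 1, digits 1,4,5,6,7,9 already taken and all letters distinct): D must equal 8, so D=8.
Step 8. [col 3: B + D ≡ M (mod 10)] from column 3 (B=4, D=8, carry-in 1, digits 1,4,5,6,7,8,9 already taken and all letters distinct): M must equal 3. So M=3.
Step 9. [col 5: D + S ≡ P (mod 10)] in column 5 we have D+S≡P with carry-in 1; given D=8, S=1 and digits 1,3,4,5,6,7,8,9 already taken and all letters distinct, that pins P to 0, so P=0.

Answer: B=4, D=8, M=3, P=0, R=6, S=1, U=5, W=7, Y=9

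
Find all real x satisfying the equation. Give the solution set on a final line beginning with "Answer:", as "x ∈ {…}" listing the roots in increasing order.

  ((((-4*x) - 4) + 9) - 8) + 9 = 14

Step 1. [((((-4*x) - 4) + 9) - 8) + 9 = 14] 9 comes off first (subtract 9), so sub: (((-4*x) - 4) + 9) - 8 = 5.
Step 2. [(((-4*x) - 4) + 9) - 8 = 5] -8 is outermost — add 8 both sides ⇒ sub: ((-4*x) - 4) + 9 = 13.
Step 3. [((-4*x) - 4) + 9 = 13] subtract 9: x sits inside (… + 9). So sub: (-4*x) - 4 = 4.
Step 4. [(-4*x) - 4 = 4] peel the -4: add 4 from each side ⇒ sub: -4*x = 8.
Step 5. [-4*x = 8] -4 out front; divide by -4 ⇒ div: x = -2.

Answer: x ∈ {-2}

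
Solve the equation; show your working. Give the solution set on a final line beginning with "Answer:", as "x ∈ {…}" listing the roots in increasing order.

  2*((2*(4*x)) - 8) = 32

Step 1. [2*((2*(4*x)) - 8) = 32] 2 out front; divide by 2. So div: (2*(4*x)) - 8 = 16.
Step 2. [(2*(4*x)) - 8 = 16] -8 is outermost — add 8 both sides, so sub: 2*(4*x) = 24.
Step 3. [2*(4*x) = 24] LHS = 2·(…); ÷2 both sides, so div: 4*x = 12.
Step 4. [4*x = 12] 4 out front; divide by 4 ⇒ div: x = 3.

Answer: x ∈ {3}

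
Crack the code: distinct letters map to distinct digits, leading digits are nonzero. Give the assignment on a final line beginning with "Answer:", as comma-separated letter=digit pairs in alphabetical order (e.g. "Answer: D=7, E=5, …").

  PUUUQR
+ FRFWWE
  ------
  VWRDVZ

Step 1. [col 1: R + E ≡ Z (mod 10)] several values work for E in column 1 (R + E ≡ Z (mod 10), carry-in 0); try E=8, so E=8.
Step 2. [col 1: R + E ≡ Z (mod 10)] column 1 (R + E ≡ Z (mod 10), carry-in 0) doesn't pin Z yet; pick Z=5 and continue ⇒ Z=5.
Step 3. [col 1: R + E ≡ Z (mod 10)] column 1 reads R+E+carry(0)=Z with E=8, Z=5; with digits 5,8 already taken and all letters distinct, the only value for R is 7 ⇒ R=7.
Step 4. [col 2: Q + W ≡ V (mod 10)] several values work for W in column 2 (Q + W ≡ V (mod 10), carry-in 1); try W=3, so W=3.
Step 5. [col 2: Q + W ≡ V (mod 10)] no forcing yet in column 2 (carry-in 1); Q=0 is free and consistent — try it ⇒ Q=0.
Step 6. [col 2: Q + W ≡ V (mod 10)] column 2 reads Q+W+carry(1)=V with Q=0, W=3; with digits 0,3,5,7,8 already taken and all letters distinct, the only value for V is 4. So V=4.
Step 7. [col 3: U + W ≡ D (mod 10)] U=6 is one option consistent with column 3 (U + W ≡ D (mod 10), carry-in 0) — take it, so U=6.
Step 8. [col 3: U + W ≡ D (mod 10)] in column 3 we have U+W≡D with carry-in 0; given U=6, W=3 and digits 0,3,4,5,6,7,8 already taken and all letters distinct, that pins D to 9, so D=9.
Step 9. [col 4: U + F ≡ R (mod 10)] column 4 reads U+F+carry(0)=R with U=6, R=7; with digits 0,3,4,5,6,7,8,9 already taken and all letters distinct, the only value for F is 1 ⇒ F=1.
Step 10. [col 6: P + F ≡ V (mod 10)] column 6: given F=1, V=4, carry-in 1, and digits 0,1,3,4,5,6,7,8,9 already taken and all letters distinct, P+F≡V (mod 10) forces P=2. So P=2.

Answer: D=9, E=8, F=1, P=2, Q=0, R=7, U=6, V=4, W=3, Z=5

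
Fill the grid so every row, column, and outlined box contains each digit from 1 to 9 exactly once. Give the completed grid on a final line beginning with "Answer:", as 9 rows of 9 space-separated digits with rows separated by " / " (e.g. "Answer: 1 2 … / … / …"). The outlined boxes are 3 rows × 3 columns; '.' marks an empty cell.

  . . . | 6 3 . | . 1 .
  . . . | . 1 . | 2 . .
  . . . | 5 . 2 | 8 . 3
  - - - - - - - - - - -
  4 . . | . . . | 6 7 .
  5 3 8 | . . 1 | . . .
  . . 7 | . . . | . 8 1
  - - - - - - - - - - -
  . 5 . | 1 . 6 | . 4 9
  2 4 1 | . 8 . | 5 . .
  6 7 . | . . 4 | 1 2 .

Step 1. [r6c1∈{9}] r6c1 has the single candidate 9 ⇒ r6c1=9.
Step 2. [r4c3∈{2}] r4c3's peers cover all but 2, so r4c3=2.
Step 3. [r9c3∈{3,9}] in box 7, 9 fits only at r9c3. So r9c3=9.
Step 4. [r2c8∈{5,6,9}] col 8 places 5 nowhere but r2c8. So r2c8=5.
Step 5. [r5c5∈{2,4,6,7,9}] across row 5, 6 lands solely at r5c5, so r5c5=6.
Step 6. [r5c4∈{2,4,7,9}] 7 has one home in row 5: r5c4. So r5c4=7.
Step 7. [r9c4∈{3}] r9c4 is down to just 3 ⇒ r9c4=3.
Step 8. [r4c6∈{3,5,8,9}] across row 4, 3 lands solely at r4c6, so r4c6=3.
Step 9. [r8c4∈{9}] nothing but 9 survives at r8c4, so r8c4=9.
Step 10. [r8c6∈{7}] nothing but 7 survives at r8c6 ⇒ r8c6=7.
Step 11. [r3c5∈{4,7,9}] 7 has one home in col 5: r3c5. So r3c5=7.
Step 12. [r2c4∈{4,8}] across box 2, 4 lands solely at r2c4 ⇒ r2c4=4.
Step 13. [r6c5∈{2,4,5}] r6c5 is the only open cell in col 5 admitting 4 ⇒ r6c5=4.
Step 14. [r7c1∈{3,8}] r7c1 is the only open cell in row 7 admitting 8 ⇒ r7c1=8.
Step 15. [r1c1∈{7}] only 7 remains possible at r1c1 ⇒ r1c1=7.
Step 16. [r1c9∈{4}] r1c9 is down to just 4, so r1c9=4.
Step 17. [r1c7∈{9}] nothing but 9 survives at r1c7. So r1c7=9.
Step 18. [r3c8∈{6}] nothing but 6 survives at r3c8. So r3c8=6.
Step 19. [r2c3∈{3,6}] in col 3, 6 fits only at r2c3. So r2c3=6.
Step 20. [r1c6∈{8}] r1c6's peers cover all but 8, so r1c6=8.
Step 21. [r3c2∈{1,9}] row 3 places 9 nowhere but r3c2, so r3c2=9.
Step 22. [r7c7∈{3,7}] row 7 places 7 nowhere but r7c7. So r7c7=7.
Step 23. [r6c6∈{5}] r6c6 is down to just 5 ⇒ r6c6=5.
Step 24. [r9c5∈{5}] r9c5 is down to just 5 ⇒ r9c5=5.
Step 25. [r8c9∈{6}] r8c9 has the single candidate 6. So r8c9=6.
Step 26. [r4c2∈{1}] only 1 remains possible at r4c2, so r4c2=1.
Step 27. [r2c1∈{3}] only 3 remains possible at r2c1 ⇒ r2c1=3.
Step 28. [r4c9∈{5}] nothing but 5 survives at r4c9, so r4c9=5.
Step 29. [r5c7∈{4}] r5c7's peers cover all but 4, so r5c7=4.
Step 30. [r4c5∈{9}] r4c5 is down to just 9. So r4c5=9.
Step 31. [r4c4∈{8}] r4c4's peers cover all but 8. So r4c4=8.
Step 32. [r5c8∈{9}] r5c8 has the single candidate 9, so r5c8=9.
Step 33. [r5c9∈{2}] r5c9's peers cover all but 2 ⇒ r5c9=2.
Step 34. [r1c2∈{2}] nothing but 2 survives at r1c2, so r1c2=2.
Step 35. [r8c8∈{3}] r8c8 is down to just 3, so r8c8=3.
Step 36. [r6c7∈{3}] r6c7 is down to just 3 ⇒ r6c7=3.
Step 37. [r2c9∈{7}] r2c9 is down to just 7 ⇒ r2c9=7.
Step 38. [r9c9∈{8}] only 8 remains possible at r9c9 ⇒ r9c9=8.
Step 39. [r2c2∈{8}] only 8 remains possible at r2c2 ⇒ r2c2=8.
Step 40. [r1c3∈{5}] r1c3's peers cover all but 5 ⇒ r1c3=5.
Step 41. [r7c3∈{3}] r7c3's peers cover all but 3, so r7c3=3.
Step 42. [r3c1∈{1}] r3c1's peers cover all but 1 ⇒ r3c1=1.
Step 43. [r6c4∈{2}] r6c4 is down to just 2 ⇒ r6c4=2.
Step 44. [r7c5∈{2}] only 2 remains possible at r7c5, so r7c5=2.
Step 45. [r2c6∈{9}] nothing but 9 survives at r2c6 ⇒ r2c6=9.
Step 46. [r3c3∈{4}] r3c3's peers cover all but 4, so r3c3=4.
Step 47. [r6c2∈{6}] r6c2's peers cover all but 6, so r6c2=6.

Answer: 7 2 5 6 3 8 9 1 4 / 3 8 6 4 1 9 2 5 7 / 1 9 4 5 7 2 8 6 3 / 4 1 2 8 9 3 6 7 5 / 5 3 8 7 6 1 4 9 2 / 9 6 7 2 4 5 3 8 1 / 8 5 3 1 2 6 7 4 9 / 2 4 1 9 8 7 5 3 6 / 6 7 9 3 5 4 1 2 8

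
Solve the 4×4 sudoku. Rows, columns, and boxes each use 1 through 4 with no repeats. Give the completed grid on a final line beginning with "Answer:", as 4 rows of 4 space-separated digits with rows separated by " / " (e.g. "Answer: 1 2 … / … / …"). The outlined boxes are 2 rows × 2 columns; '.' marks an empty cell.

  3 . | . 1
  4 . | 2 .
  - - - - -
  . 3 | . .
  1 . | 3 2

Step 1. [r3c3∈{1,4}] r3c3 is the only open cell in row 3 admitting 1, so r3c3=1.
Step 2. [r2c2∈{1}] nothing but 1 survives at r2c2 ⇒ r2c2=1.
Step 3. [r1c2∈{2}] r1c2 is down to just 2. So r1c2=2.
Step 4. [r1c3∈{4}] nothing but 4 survives at r1c3 ⇒ r1c3=4.
Step 5. [r3c1∈{2}] r3c1 has the single candidate 2, so r3c1=2.
Step 6. [r4c2∈{4}] only 4 remains possible at r4c2, so r4c2=4.
Step 7. [r3c4∈{4}] r3c4 has the single candidate 4, so r3c4=4.
Step 8. [r2c4∈{3}] only 3 remains possible at r2c4, so r2c4=3.

Answer: 3 2 4 1 / 4 1 2 3 / 2 3 1 4 / 1 4 3 2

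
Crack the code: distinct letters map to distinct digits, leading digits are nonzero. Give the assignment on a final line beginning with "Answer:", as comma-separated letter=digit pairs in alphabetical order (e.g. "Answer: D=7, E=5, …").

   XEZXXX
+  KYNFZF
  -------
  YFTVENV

Step 1. [col 1: X + F ≡ V (mod 10)] no forcing yet in column 1 (carry-in 0); X=7 is free and consistent — try it ⇒ X=7.
Step 2. [col 1: X + F ≡ V (mod 10)] F=6 is one option consistent with column 1 (X + F ≡ V (mod 10), carry-in 0) — take it. So F=6.
Step 3. [col 1: X + F ≡ V (mod 10)] column 1 reads X+F+carry(0)=V with X=7, F=6; with digits 6,7 already taken and all letters distinct, the only value for V is 3, so V=3.
Step 4. [Y] Y is the leading digit of a 7-digit sum of two 6-digit numbers; the final carry is exactly 1, so Y=1.
Step 5. [col 2: X + Z ≡ N (mod 10)] no forcing yet in column 2 (carry-in 1); N=0 is free and consistent — try it. So N=0.
Step 6. [col 2: X + Z ≡ N (mod 10)] column 2: given X=7, N=0, carry-in 1, and digits 0,1,3,6,7 already taken and all letters distinct, X+Z≡N (mod 10) forces Z=2, so Z=2.
Step 7. [col 3: X + F ≡ E (mod 10)] from column 3 (X=7, F=6, carry-in 1, digits 0,1,2,3,6,7 already taken and all letters distinct): E must equal 4. So E=4.
Step 8. [col 5: E + Y ≡ T (mod 10)] column 5 reads E+Y+carry(0)=T with E=4, Y=1; with digits 0,1,2,3,4,6,7 already taken and all letters distinct, the only value for T is 5. So T=5.
Step 9. [col 6: X + K ≡ F (mod 10)] in column 6 we have X+K≡F with carry-in 0; given X=7, F=6 and digits 0,1,2,3,4,5,6,7 already taken and all letters distinct, that pins K to 9 ⇒ K=9.

Answer: E=4, F=6, K=9, N=0, T=5, V=3, X=7, Y=1, Z=2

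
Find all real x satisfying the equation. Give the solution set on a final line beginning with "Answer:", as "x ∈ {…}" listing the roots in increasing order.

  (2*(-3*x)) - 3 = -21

Step 1. [(2*(-3*x)) - 3 = -21] 3 comes off first (add 3) ⇒ sub: 2*(-3*x) = -18.
Step 2. [2*(-3*x) = -18] divide by the outer 2. So div: -3*x = -9.
Step 3. [-3*x = -9] divide by the outer -3 ⇒ div: x = 3.

Answer: x ∈ {3}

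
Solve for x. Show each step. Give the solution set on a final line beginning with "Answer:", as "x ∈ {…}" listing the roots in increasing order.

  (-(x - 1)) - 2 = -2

Step 1. [(-(x - 1)) - 2 = -2] peel the -2: add 2 from each side, so sub: -(x - 1) = 0.
Step 2. [-(x - 1) = 0] flip signs both sides. So neg: x - 1 = 0.
Step 3. [x - 1 = 0] the outer -1 inverts by adding 1, so sub: x = 1.

Answer: x ∈ {1}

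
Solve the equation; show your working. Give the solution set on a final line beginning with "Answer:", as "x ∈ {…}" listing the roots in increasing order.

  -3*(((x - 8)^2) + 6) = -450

Step 1. [-3*(((x - 8)^2) + 6) = -450] -3·(inner) — divide through by -3 ⇒ div: ((x - 8)^2) + 6 = 150.
Step 2. [((x - 8)^2) + 6 = 150] subtract 6: x sits inside (… + 6) ⇒ sub: (x - 8)^2 = 144.
Step 3. [(x - 8)^2 = 144] 144 ≥ 0, LHS is (·)² — take ±√. So sqrt: x - 8 = 12 or -12.
Step 4. [x - 8 = 12 or -12] -8 is outermost — add 8 both sides. So sub: x = 20 or -4.

Answer: x ∈ {-4, 20}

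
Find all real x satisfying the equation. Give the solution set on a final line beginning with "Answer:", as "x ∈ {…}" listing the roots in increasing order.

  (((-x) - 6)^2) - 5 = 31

Step 1. [(((-x) - 6)^2) - 5 = 31] the outer -5 inverts by adding 5. So sub: ((-x) - 6)^2 = 36.
Step 2. [((-x) - 6)^2 = 36] LHS squared, RHS 36 ≥ 0: apply √ (±). So sqrt: (-x) - 6 = 6 or -6.
Step 3. [(-x) - 6 = 6 or -6] the outer -6 inverts by adding 6. So sub: -x = 12 or 0.
Step 4. [-x = 12 or 0] leading − — multiply by −1. So neg: x = -12 or 0.

Answer: x ∈ {-12, 0}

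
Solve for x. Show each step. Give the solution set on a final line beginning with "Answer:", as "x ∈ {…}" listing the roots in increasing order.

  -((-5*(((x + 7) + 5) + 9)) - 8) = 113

Step 1. [-((-5*(((x + 7) + 5) + 9)) - 8) = 113] flip signs both sides, so neg: (-5*(((x + 7) + 5) + 9)) - 8 = -113.
Step 2. [(-5*(((x + 7) + 5) + 9)) - 8 = -113] -8 is outermost — add 8 both sides, so sub: -5*(((x + 7) + 5) + 9) = -105.
Step 3. [-5*(((x + 7) + 5) + 9) = -105] -5 out front; divide by -5, so div: ((x + 7) + 5) + 9 = 21.
Step 4. [((x + 7) + 5) + 9 = 21] peel the +9: subtract 9 from each side ⇒ sub: (x + 7) + 5 = 12.
Step 5. [(x + 7) + 5 = 12] peel the +5: subtract 5 from each side, so sub: x + 7 = 7.
Step 6. [x + 7 = 7] the outer +7 inverts by subtracting 7 ⇒ sub: x = 0.

Answer: x ∈ {0}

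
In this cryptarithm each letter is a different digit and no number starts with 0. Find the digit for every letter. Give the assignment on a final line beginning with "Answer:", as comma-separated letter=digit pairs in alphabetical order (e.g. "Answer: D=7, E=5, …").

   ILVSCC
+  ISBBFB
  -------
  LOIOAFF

Step 1. [L] adding two 6-digit numbers gives at most 6+1 digits, and here it does — L is that final carry and must be 1, so L=1.
Step 2. [col 1: C + B ≡ F (mod 10)] C=9 is one option consistent with column 1 (C + B ≡ F (mod 10), carry-in 0) — take it ⇒ C=9.
Step 3. [col 1: C + B ≡ F (mod 10)] no forcing yet in column 1 (carry-in 0); F=4 is free and consistent — try it, so F=4.
Step 4. [col 1: C + B ≡ F (mod 10)] in column 1 we have C+B≡F with carry-in 0; given C=9, F=4 and digits 1,4,9 already taken and all letters distinct, that pins B to 5. So B=5.
Step 5. [col 3: S + B ≡ A (mod 10)] A=3 is one option consistent with column 3 (S + B ≡ A (mod 10), carry-in 1) — take it, so A=3.
Step 6. [col 3: S + B ≡ A (mod 10)] from column 3 (B=5, A=3, carry-in 1, digits 1,3,4,5,9 already taken and all letters distinct): S must equal 7, so S=7.
Step 7. [col 4: V + B ≡ O (mod 10)] no forcing yet in column 4 (carry-in 1); O=6 is free and consistent — try it. So O=6.
Step 8. [col 4: V + B ≡ O (mod 10)] in column 4 we have V+B≡O with carry-in 1; given B=5, O=6 and digits 1,3,4,5,6,7,9 already taken and all letters distinct, that pins V to 0. So V=0.
Step 9. [col 5: L + S ≡ I (mod 10)] in column 5 we have L+S≡I with carry-in 0; given L=1, S=7 and digits 0,1,3,4,5,6,7,9 already taken and all letters distinct, that pins I to 8 ⇒ I=8.

Answer: A=3, B=5, C=9, F=4, I=8, L=1, O=6, S=7, V=0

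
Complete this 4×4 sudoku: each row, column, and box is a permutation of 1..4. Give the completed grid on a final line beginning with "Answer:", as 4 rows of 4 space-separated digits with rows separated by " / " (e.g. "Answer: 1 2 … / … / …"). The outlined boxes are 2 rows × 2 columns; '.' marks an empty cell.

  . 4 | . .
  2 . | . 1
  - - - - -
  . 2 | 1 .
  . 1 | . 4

Step 1. [r4c1∈{3}] nothing but 3 survives at r4c1. So r4c1=3.
Step 2. [r1c4∈{2,3}] 2 has one home in col 4: r1c4, so r1c4=2.
Step 3. [r2c2∈{3}] r2c2's peers cover all but 3 ⇒ r2c2=3.
Step 4. [r1c1∈{1}] nothing but 1 survives at r1c1. So r1c1=1.
Step 5. [r3c1∈{4}] r3c1 is down to just 4 ⇒ r3c1=4.
Step 6. [r2c3∈{4}] r2c3's peers cover all but 4, so r2c3=4.
Step 7. [r4c3∈{2}] only 2 remains possible at r4c3, so r4c3=2.
Step 8. [r3c4∈{3}] r3c4 has the single candidate 3. So r3c4=3.
Step 9. [r1c3∈{3}] r1c3 has the single candidate 3, so r1c3=3.

Answer: 1 4 3 2 / 2 3 4 1 / 4 2 1 3 / 3 1 2 4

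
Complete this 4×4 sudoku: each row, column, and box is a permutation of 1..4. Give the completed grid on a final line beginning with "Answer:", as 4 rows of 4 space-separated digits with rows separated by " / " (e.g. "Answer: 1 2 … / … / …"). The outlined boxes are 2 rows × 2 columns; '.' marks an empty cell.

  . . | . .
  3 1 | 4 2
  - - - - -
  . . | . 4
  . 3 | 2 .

Step 1. [r4c4∈{1}] r4c4's peers cover all but 1. So r4c4=1.
Step 2. [r1c2∈{2,4}] col 2 places 4 nowhere but r1c2 ⇒ r1c2=4.
Step 3. [r3c1∈{1,2}] r3c1 is the only open cell in row 3 admitting 1. So r3c1=1.
Step 4. [r1c3∈{1,3}] across row 1, 1 lands solely at r1c3, so r1c3=1.
Step 5. [r3c2∈{2}] r3c2's peers cover all but 2. So r3c2=2.
Step 6. [r4c1∈{4}] r4c1 has the single candidate 4. So r4c1=4.
Step 7. [r3c3∈{3}] only 3 remains possible at r3c3, so r3c3=3.
Step 8. [r1c1∈{2}] r1c1 is down to just 2 ⇒ r1c1=2.
Step 9. [r1c4∈{3}] only 3 remains possible at r1c4 ⇒ r1c4=3.

Answer: 2 4 1 3 / 3 1 4 2 / 1 2 3 4 / 4 3 2 1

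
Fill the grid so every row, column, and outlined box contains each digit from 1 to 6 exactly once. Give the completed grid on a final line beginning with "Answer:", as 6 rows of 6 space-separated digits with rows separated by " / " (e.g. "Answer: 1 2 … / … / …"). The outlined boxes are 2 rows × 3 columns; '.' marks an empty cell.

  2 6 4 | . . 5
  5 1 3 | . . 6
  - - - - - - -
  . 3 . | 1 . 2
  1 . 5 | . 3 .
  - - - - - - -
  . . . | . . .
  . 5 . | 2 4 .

Step 1. [r3c3∈{6}] nothing but 6 survives at r3c3, so r3c3=6.
Step 2. [r5c5∈{1,5,6}] across col 5, 6 lands solely at r5c5, so r5c5=6.
Step 3. [r6c3∈{1}] r6c3 is down to just 1 ⇒ r6c3=1.
Step 4. [r6c6∈{3}] only 3 remains possible at r6c6. So r6c6=3.
Step 5. [r4c6∈{4}] nothing but 4 survives at r4c6 ⇒ r4c6=4.
Step 6. [r5c2∈{2,4}] r5c2 is the only open cell in col 2 admitting 4, so r5c2=4.
Step 7. [r5c3∈{2}] only 2 remains possible at r5c3, so r5c3=2.
Step 8. [r6c1∈{6}] r6c1 has the single candidate 6 ⇒ r6c1=6.
Step 9. [r5c4∈{5}] r5c4 has the single candidate 5. So r5c4=5.
Step 10. [r4c4∈{6}] r4c4's peers cover all but 6. So r4c4=6.
Step 11. [r5c1∈{3}] r5c1 has the single candidate 3, so r5c1=3.
Step 12. [r5c6∈{1}] r5c6 is down to just 1, so r5c6=1.
Step 13. [r1c5∈{1}] r1c5 is down to just 1 ⇒ r1c5=1.
Step 14. [r4c2∈{2}] nothing but 2 survives at r4c2. So r4c2=2.
Step 15. [r3c1∈{4}] r3c1's peers cover all but 4, so r3c1=4.
Step 16. [r3c5∈{5}] r3c5 is down to just 5 ⇒ r3c5=5.
Step 17. [r2c4∈{4}] nothing but 4 survives at r2c4. So r2c4=4.
Step 18. [r2c5∈{2}] r2c5's peers cover all but 2 ⇒ r2c5=2.
Step 19. [r1c4∈{3}] r1c4 is down to just 3 ⇒ r1c4=3.

Answer: 2 6 4 3 1 5 / 5 1 3 4 2 6 / 4 3 6 1 5 2 / 1 2 5 6 3 4 / 3 4 2 5 6 1 / 6 5 1 2 4 3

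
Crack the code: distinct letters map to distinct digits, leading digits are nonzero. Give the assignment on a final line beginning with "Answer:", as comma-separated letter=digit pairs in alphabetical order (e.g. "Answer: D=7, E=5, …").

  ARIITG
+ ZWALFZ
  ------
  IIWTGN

Step 1. [col 1: G + Z ≡ N (mod 10)] several values work for Z in column 1 (G + Z ≡ N (mod 10), carry-in 0); try Z=1, so Z=1.
Step 2. [col 1: G + Z ≡ N (mod 10)] no forcing yet in column 1 (carry-in 0); G=9 is free and consistent — try it ⇒ G=9.
Step 3. [col 1: G + Z ≡ N (mod 10)] in column 1 we have G+Z≡N with carry-in 0; given G=9, Z=1 and digits 1,9 already taken and all letters distinct, that pins N to 0, so N=0.
Step 4. [col 2: T + F ≡ G (mod 10)] F=3 is one option consistent with column 2 (T + F ≡ G (mod 10), carry-in 1) — take it ⇒ F=3.
Step 5. [col 2: T + F ≡ G (mod 10)] from column 2 (F=3, G=9, carry-in 1, digits 0,1,3,9 already taken and all letters distinct): T must equal 5, so T=5.
Step 6. [col 3: I + L ≡ T (mod 10)] several values work for L in column 3 (I + L ≡ T (mod 10), carry-in 0); try L=8. So L=8.
Step 7. [col 3: I + L ≡ T (mod 10)] column 3: given L=8, T=5, carry-in 0, and digits 0,1,3,5,8,9 already taken and all letters distinct, I+L≡T (mod 10) forces I=7 ⇒ I=7.
Step 8. [col 4: I + A ≡ W (mod 10)] W=4 is one option consistent with column 4 (I + A ≡ W (mod 10), carry-in 1) — take it, so W=4.
Step 9. [col 4: I + A ≡ W (mod 10)] column 4: given I=7, W=4, carry-in 1, and digits 0,1,3,4,5,7,8,9 already taken and all letters distinct, I+A≡W (mod 10) forces A=6, so A=6.
Step 10. [col 5: R + W ≡ I (mod 10)] column 5: given W=4, I=7, carry-in 1, and digits 0,1,3,4,5,6,7,8,9 already taken and all letters distinct, R+W≡I (mod 10) forces R=2, so R=2.

Answer: A=6, F=3, G=9, I=7, L=8, N=0, R=2, T=5, W=4, Z=1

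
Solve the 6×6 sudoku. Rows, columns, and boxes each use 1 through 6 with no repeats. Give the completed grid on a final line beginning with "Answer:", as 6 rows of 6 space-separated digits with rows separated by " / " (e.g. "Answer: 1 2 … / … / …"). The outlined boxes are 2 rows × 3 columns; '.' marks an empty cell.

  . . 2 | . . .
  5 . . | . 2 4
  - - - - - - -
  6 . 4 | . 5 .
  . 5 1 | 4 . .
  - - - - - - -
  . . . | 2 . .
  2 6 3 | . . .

Step 1. [r4c1∈{3}] r4c1 is down to just 3. So r4c1=3.
Step 2. [r4c5∈{6}] nothing but 6 survives at r4c5 ⇒ r4c5=6.
Step 3. [r5c6∈{1,3,5,6}] 6 has one home in row 5: r5c6 ⇒ r5c6=6.
Step 4. [r1c4∈{1,3,5,6}] in row 1, 6 fits only at r1c4, so r1c4=6.
Step 5. [r1c6∈{1,3,5}] r1c6 is the only open cell in row 1 admitting 5 ⇒ r1c6=5.
Step 6. [r6c6∈{1}] nothing but 1 survives at r6c6 ⇒ r6c6=1.
Step 7. [r1c5∈{1,3}] across col 5, 1 lands solely at r1c5 ⇒ r1c5=1.
Step 8. [r2c2∈{1,3}] 1 has one home in row 2: r2c2, so r2c2=1.
Step 9. [r5c2∈{4}] nothing but 4 survives at r5c2, so r5c2=4.
Step 10. [r3c6∈{2,3}] col 6 places 3 nowhere but r3c6, so r3c6=3.
Step 11. [r2c4∈{3}] only 3 remains possible at r2c4. So r2c4=3.
Step 12. [r6c5∈{4}] nothing but 4 survives at r6c5, so r6c5=4.
Step 13. [r6c4∈{5}] r6c4 is down to just 5 ⇒ r6c4=5.
Step 14. [r5c3∈{5}] r5c3 has the single candidate 5. So r5c3=5.
Step 15. [r3c4∈{1}] r3c4 is down to just 1, so r3c4=1.
Step 16. [r5c5∈{3}] r5c5 is down to just 3, so r5c5=3.
Step 17. [r5c1∈{1}] r5c1 has the single candidate 1 ⇒ r5c1=1.
Step 18. [r1c1∈{4}] r1c1 is down to just 4, so r1c1=4.
Step 19. [r3c2∈{2}] r3c2 is down to just 2, so r3c2=2.
Step 20. [r1c2∈{3}] nothing but 3 survives at r1c2. So r1c2=3.
Step 21. [r4c6∈{2}] only 2 remains possible at r4c6. So r4c6=2.
Step 22. [r2c3∈{6}] r2c3's peers cover all but 6 ⇒ r2c3=6.

Answer: 4 3 2 6 1 5 / 5 1 6 3 2 4 / 6 2 4 1 5 3 / 3 5 1 4 6 2 / 1 4 5 2 3 6 / 2 6 3 5 4 1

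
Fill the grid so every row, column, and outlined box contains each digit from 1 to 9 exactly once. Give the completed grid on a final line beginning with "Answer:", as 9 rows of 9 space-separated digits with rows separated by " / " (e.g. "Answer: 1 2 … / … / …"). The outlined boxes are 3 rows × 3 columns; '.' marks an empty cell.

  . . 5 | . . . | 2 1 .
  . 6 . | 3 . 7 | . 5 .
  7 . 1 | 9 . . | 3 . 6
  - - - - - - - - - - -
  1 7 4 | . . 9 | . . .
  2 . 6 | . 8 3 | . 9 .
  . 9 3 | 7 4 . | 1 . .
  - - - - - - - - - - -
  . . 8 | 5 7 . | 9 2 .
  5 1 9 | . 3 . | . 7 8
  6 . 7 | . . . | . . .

Step 1. [r7c6∈{1,4,6}] row 7 places 6 nowhere but r7c6. So r7c6=6.
Step 2. [r9c6∈{1,2,4,8}] col 6 places 1 nowhere but r9c6. So r9c6=1.
Step 3. [r9c2∈{2,3,4}] 2 has one home in box 7: r9c2 ⇒ r9c2=2.
Step 4. [r1c9∈{4,7,9}] 7 has one home in row 1: r1c9, so r1c9=7.
Step 5. [r1c1∈{3,4,8,9}] in row 1, 9 fits only at r1c1. So r1c1=9.
Step 6. [r6c8∈{6,8}] across row 6, 6 lands solely at r6c8 ⇒ r6c8=6.
Step 7. [r7c1∈{3,4}] in col 1, 3 fits only at r7c1. So r7c1=3.
Step 8. [r2c1∈{4,8}] 4 has one home in col 1: r2c1, so r2c1=4.
Step 9. [r3c8∈{4,8}] across box 3, 4 lands solely at r3c8. So r3c8=4.
Step 10. [r9c8∈{3}] r9c8 has the single candidate 3 ⇒ r9c8=3.
Step 11. [r3c2∈{8}] r3c2 has the single candidate 8. So r3c2=8.
Step 12. [r1c6∈{4,8}] in col 6, 8 fits only at r1c6. So r1c6=8.
Step 13. [r8c6∈{2,4}] across col 6, 4 lands solely at r8c6 ⇒ r8c6=4.
Step 14. [r1c5∈{6}] r1c5 has the single candidate 6, so r1c5=6.
Step 15. [r5c7∈{4,5,7}] across row 5, 7 lands solely at r5c7. So r5c7=7.
Step 16. [r5c9∈{4,5}] r5c9 is the only open cell in row 5 admitting 4. So r5c9=4.
Step 17. [r9c9∈{5}] only 5 remains possible at r9c9. So r9c9=5.
Step 18. [r6c6∈{2,5}] row 6 places 5 nowhere but r6c6 ⇒ r6c6=5.
Step 19. [r4c5∈{2}] r4c5 has the single candidate 2 ⇒ r4c5=2.
Step 20. [r4c7∈{5,8}] in row 4, 5 fits only at r4c7, so r4c7=5.
Step 21. [r7c2∈{4}] nothing but 4 survives at r7c2. So r7c2=4.
Step 22. [r2c5∈{1}] r2c5's peers cover all but 1, so r2c5=1.
Step 23. [r8c4∈{2}] r8c4 is down to just 2. So r8c4=2.
Step 24. [r8c7∈{6}] nothing but 6 survives at r8c7, so r8c7=6.
Step 25. [r6c9∈{2}] r6c9 is down to just 2. So r6c9=2.
Step 26. [r9c5∈{9}] r9c5 has the single candidate 9, so r9c5=9.
Step 27. [r9c4∈{8}] nothing but 8 survives at r9c4 ⇒ r9c4=8.
Step 28. [r5c4∈{1}] r5c4 is down to just 1. So r5c4=1.
Step 29. [r9c7∈{4}] nothing but 4 survives at r9c7 ⇒ r9c7=4.
Step 30. [r3c5∈{5}] r3c5's peers cover all but 5 ⇒ r3c5=5.
Step 31. [r1c2∈{3}] r1c2 has the single candidate 3 ⇒ r1c2=3.
Step 32. [r3c6∈{2}] nothing but 2 survives at r3c6, so r3c6=2.
Step 33. [r6c1∈{8}] r6c1 is down to just 8. So r6c1=8.
Step 34. [r4c4∈{6}] r4c4's peers cover all but 6, so r4c4=6.
Step 35. [r1c4∈{4}] r1c4 is down to just 4. So r1c4=4.
Step 36. [r2c3∈{2}] only 2 remains possible at r2c3 ⇒ r2c3=2.
Step 37. [r2c9∈{9}] nothing but 9 survives at r2c9. So r2c9=9.
Step 38. [r2c7∈{8}] nothing but 8 survives at r2c7 ⇒ r2c7=8.
Step 39. [r7c9∈{1}] r7c9 has the single candidate 1, so r7c9=1.
Step 40. [r4c8∈{8}] r4c8 is down to just 8 ⇒ r4c8=8.
Step 41. [r5c2∈{5}] only 5 remains possible at r5c2 ⇒ r5c2=5.
Step 42. [r4c9∈{3}] nothing but 3 survives at r4c9 ⇒ r4c9=3.

Answer: 9 3 5 4 6 8 2 1 7 / 4 6 2 3 1 7 8 5 9 / 7 8 1 9 5 2 3 4 6 / 1 7 4 6 2 9 5 8 3 / 2 5 6 1 8 3 7 9 4 / 8 9 3 7 4 5 1 6 2 / 3 4 8 5 7 6 9 2 1 / 5 1 9 2 3 4 6 7 8 / 6 2 7 8 9 1 4 3 5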